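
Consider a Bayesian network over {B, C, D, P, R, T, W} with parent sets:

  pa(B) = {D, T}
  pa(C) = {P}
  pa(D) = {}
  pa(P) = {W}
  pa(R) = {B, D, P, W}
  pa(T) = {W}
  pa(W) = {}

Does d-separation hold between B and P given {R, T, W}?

No — B and P are not d-separated given {R, T, W}.

There are 6 undirected paths between B and P; checking each against the conditioning set {R, T, W}:
Path 1: B → R ← P
  R is a collider and R is conditioned on, which opens it — no node blocks this path, so it is active.
Path 2: B → R ← W → P
  W is a fork here and W is conditioned on, so the path is blocked at W.
Path 3: B ← T ← W → R ← P
  T is a chain here and T is conditioned on, so the path is blocked at T.
Path 4: B ← T ← W → P
  T is a chain here and T is conditioned on, so the path is blocked at T.
Path 5: B ← D → R ← P
  D is a fork and D is not conditioned on; R is a collider and R is conditioned on, which opens it — no node blocks this path, so it is active.
Path 6: B ← D → R ← W → P
  W is a fork here and W is conditioned on, so the path is blocked at W.
Since the path B → R ← P is active, B and P are not d-separated given {R, T, W}.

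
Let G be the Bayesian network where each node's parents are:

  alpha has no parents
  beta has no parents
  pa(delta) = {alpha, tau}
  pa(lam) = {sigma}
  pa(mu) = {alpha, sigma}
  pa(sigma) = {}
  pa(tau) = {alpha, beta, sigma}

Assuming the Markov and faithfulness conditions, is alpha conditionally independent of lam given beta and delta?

No — alpha and lam are not d-separated given {beta, delta}.

There are 3 undirected paths between alpha and lam; checking each against the conditioning set {beta, delta}:
Path 1: alpha → delta ← tau ← sigma → lam
  delta is a collider and delta is conditioned on, which opens it; tau is a chain and tau is not conditioned on; sigma is a fork and sigma is not conditioned on — no node blocks this path, so it is active.
Path 2: alpha → tau ← sigma → lam
  tau is a collider and its descendant delta is conditioned on, which opens it; sigma is a fork and sigma is not conditioned on — no node blocks this path, so it is active.
Path 3: alpha → mu ← sigma → lam
  mu is a collider here and neither mu nor any of its descendants is conditioned on, so the collider stays closed — the path is blocked at mu.
Since the path alpha → delta ← tau ← sigma → lam is active, alpha and lam are not d-separated given {beta, delta}.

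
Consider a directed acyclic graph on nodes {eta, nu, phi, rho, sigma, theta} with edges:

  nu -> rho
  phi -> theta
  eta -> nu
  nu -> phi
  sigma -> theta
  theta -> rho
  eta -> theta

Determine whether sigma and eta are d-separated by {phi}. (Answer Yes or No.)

Yes — sigma and eta are d-separated given {phi}.

We examine all 3 paths between sigma and eta:
Path 1: sigma → theta ← eta
  theta is a collider here and neither theta nor any of its descendants is conditioned on, so the collider stays closed — the path is blocked at theta.
Path 2: sigma → theta ← phi ← nu ← eta
  theta is a collider here and neither theta nor any of its descendants is conditioned on, so the collider stays closed — the path is blocked at theta.
Path 3: sigma → theta → rho ← nu ← eta
  rho is a collider here and neither rho nor any of its descendants is conditioned on, so the collider stays closed — the path is blocked at rho.
Since every path is blocked, d-separation holds.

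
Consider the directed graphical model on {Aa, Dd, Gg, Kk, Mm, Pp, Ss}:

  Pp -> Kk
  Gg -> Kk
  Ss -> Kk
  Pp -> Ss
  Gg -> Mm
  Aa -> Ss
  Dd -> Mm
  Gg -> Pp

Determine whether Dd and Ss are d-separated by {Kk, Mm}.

No

We examine all 4 paths between Dd and Ss:
Path 1: Dd → Mm ← Gg → Kk ← Ss
  Mm is a collider and Mm is conditioned on, which opens it; Gg is a fork and Gg is not conditioned on; Kk is a collider and Kk is conditioned on, which opens it — no node blocks this path, so it is active.
Path 2: Dd → Mm ← Gg → Kk ← Pp → Ss
  Mm is a collider and Mm is conditioned on, which opens it; Gg is a fork and Gg is not conditioned on; Kk is a collider and Kk is conditioned on, which opens it; Pp is a fork and Pp is not conditioned on — no node blocks this path, so it is active.
Path 3: Dd → Mm ← Gg → Pp → Kk ← Ss
  Mm is a collider and Mm is conditioned on, which opens it; Gg is a fork and Gg is not conditioned on; Pp is a chain and Pp is not conditioned on; Kk is a collider and Kk is conditioned on, which opens it — no node blocks this path, so it is active.
Path 4: Dd → Mm ← Gg → Pp → Ss
  Mm is a collider and Mm is conditioned on, which opens it; Gg is a fork and Gg is not conditioned on; Pp is a chain and Pp is not conditioned on — no node blocks this path, so it is active.
Because an active path exists, Dd and Ss are not d-separated.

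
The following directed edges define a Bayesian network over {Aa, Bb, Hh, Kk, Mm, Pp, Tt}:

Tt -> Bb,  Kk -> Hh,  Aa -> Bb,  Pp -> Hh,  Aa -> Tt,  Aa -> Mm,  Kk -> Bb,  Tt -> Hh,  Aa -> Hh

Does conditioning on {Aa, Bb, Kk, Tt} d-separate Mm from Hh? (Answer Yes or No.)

We examine all 5 paths between Mm and Hh:
Path 1: Mm ← Aa → Tt → Bb ← Kk → Hh
  Aa is a fork here and Aa is conditioned on, so the path is blocked at Aa.
Path 2: Mm ← Aa → Tt → Hh
  Aa is a fork here and Aa is conditioned on, so the path is blocked at Aa.
Path 3: Mm ← Aa → Bb ← Kk → Hh
  Aa is a fork here and Aa is conditioned on, so the path is blocked at Aa.
Path 4: Mm ← Aa → Bb ← Tt → Hh
  Aa is a fork here and Aa is conditioned on, so the path is blocked at Aa.
Path 5: Mm ← Aa → Hh
  Aa is a fork here and Aa is conditioned on, so the path is blocked at Aa.
All paths are blocked; Mm ⊥ Hh | {Aa, Bb, Kk, Tt} holds.

Yes — Mm and Hh are d-separated given {Aa, Bb, Kk, Tt}.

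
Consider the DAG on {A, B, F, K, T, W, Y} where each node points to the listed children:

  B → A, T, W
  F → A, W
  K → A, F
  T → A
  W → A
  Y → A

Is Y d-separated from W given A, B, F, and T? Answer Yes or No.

We examine all 5 paths between Y and W:
  1. Y → A ← K → F → W — A:collider[open]; K:fork[open]; F:chain[blocks] ⇒ blocked
  2. Y → A ← W — A:collider[open] ⇒ active
  3. Y → A ← F → W — A:collider[open]; F:fork[blocks] ⇒ blocked
  4. Y → A ← T ← B → W — A:collider[open]; T:chain[blocks]; B:fork[blocks] ⇒ blocked
  5. Y → A ← B → W — A:collider[open]; B:fork[blocks] ⇒ blocked
Because an active path exists, Y and W are not d-separated.

No — Y and W are not d-separated given {A, B, F, T}.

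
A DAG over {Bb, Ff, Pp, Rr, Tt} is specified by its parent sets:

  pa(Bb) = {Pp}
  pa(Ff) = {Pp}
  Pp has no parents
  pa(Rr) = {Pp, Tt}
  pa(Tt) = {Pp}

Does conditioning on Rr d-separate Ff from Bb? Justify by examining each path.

No

The only undirected path from Ff to Bb is:
  1. Ff ← Pp → Bb — Pp:fork[open] ⇒ active
Since the path Ff ← Pp → Bb is active, Ff and Bb are not d-separated given {Rr}.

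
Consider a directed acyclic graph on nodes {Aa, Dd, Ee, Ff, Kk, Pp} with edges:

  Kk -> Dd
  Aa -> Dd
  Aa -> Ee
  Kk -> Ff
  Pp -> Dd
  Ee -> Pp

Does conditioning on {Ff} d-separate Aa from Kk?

2 paths connect Aa and Kk; each must be blocked for d-separation to hold:
Path 1: Aa → Dd ← Kk
  Dd is a collider here and neither Dd nor any of its descendants is conditioned on, so the collider stays closed — the path is blocked at Dd.
Path 2: Aa → Ee → Pp → Dd ← Kk
  Dd is a collider here and neither Dd nor any of its descendants is conditioned on, so the collider stays closed — the path is blocked at Dd.
Since every path is blocked, d-separation holds.

Yes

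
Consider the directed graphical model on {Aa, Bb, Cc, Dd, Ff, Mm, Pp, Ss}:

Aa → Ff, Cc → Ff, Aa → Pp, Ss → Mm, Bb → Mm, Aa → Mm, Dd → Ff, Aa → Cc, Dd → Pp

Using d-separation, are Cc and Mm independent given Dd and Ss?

There are 3 undirected paths between Cc and Mm; checking each against the conditioning set {Dd, Ss}:
Path 1: Cc ← Aa → Mm
  Aa is a fork and Aa is not conditioned on — no node blocks this path, so it is active.
Path 2: Cc → Ff ← Aa → Mm
  Ff is a collider here and neither Ff nor any of its descendants is conditioned on, so the collider stays closed — the path is blocked at Ff.
Path 3: Cc → Ff ← Dd → Pp ← Aa → Mm
  Ff is a collider here and neither Ff nor any of its descendants is conditioned on, so the collider stays closed — the path is blocked at Ff.
Because an active path exists, Cc and Mm are not d-separated.

No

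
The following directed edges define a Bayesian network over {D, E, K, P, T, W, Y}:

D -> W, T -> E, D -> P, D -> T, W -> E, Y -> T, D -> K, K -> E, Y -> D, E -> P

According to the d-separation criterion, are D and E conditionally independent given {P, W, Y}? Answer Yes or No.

Enumerating the 5 paths from D to E and testing each for blocking by {P, W, Y}:
  1. D → T → E — T:chain[open] ⇒ active
  2. D → K → E — K:chain[open] ⇒ active
  3. D → W → E — W:chain[blocks] ⇒ blocked
  4. D → P ← E — P:collider[open] ⇒ active
  5. D ← Y → T → E — Y:fork[blocks]; T:chain[open] ⇒ blocked
Because an active path exists, D and E are not d-separated.

No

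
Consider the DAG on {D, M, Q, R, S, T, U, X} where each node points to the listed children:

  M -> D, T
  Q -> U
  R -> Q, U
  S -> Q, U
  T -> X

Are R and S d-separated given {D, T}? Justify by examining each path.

Yes

Enumerating the 4 paths from R to S and testing each for blocking by {D, T}:
Path 1: R → Q ← S
  Q is a collider here and neither Q nor any of its descendants is conditioned on, so the collider stays closed — the path is blocked at Q.
Path 2: R → Q → U ← S
  U is a collider here and neither U nor any of its descendants is conditioned on, so the collider stays closed — the path is blocked at U.
Path 3: R → U ← S
  U is a collider here and neither U nor any of its descendants is conditioned on, so the collider stays closed — the path is blocked at U.
Path 4: R → U ← Q ← S
  U is a collider here and neither U nor any of its descendants is conditioned on, so the collider stays closed — the path is blocked at U.
Every path is blocked, so R and S are d-separated given {D, T}.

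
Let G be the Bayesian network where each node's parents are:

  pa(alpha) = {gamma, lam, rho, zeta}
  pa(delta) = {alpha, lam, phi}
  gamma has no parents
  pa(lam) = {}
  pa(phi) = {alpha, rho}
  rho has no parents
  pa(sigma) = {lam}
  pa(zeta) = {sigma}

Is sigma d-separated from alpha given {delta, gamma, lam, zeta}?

Yes

Enumerating the 5 paths from sigma to alpha and testing each for blocking by {delta, gamma, lam, zeta}:
Path 1: sigma → zeta → alpha
  zeta is a chain here and zeta is conditioned on, so the path is blocked at zeta.
Path 2: sigma ← lam → alpha
  lam is a fork here and lam is conditioned on, so the path is blocked at lam.
Path 3: sigma ← lam → delta ← phi ← alpha
  lam is a fork here and lam is conditioned on, so the path is blocked at lam.
Path 4: sigma ← lam → delta ← phi ← rho → alpha
  lam is a fork here and lam is conditioned on, so the path is blocked at lam.
Path 5: sigma ← lam → delta ← alpha
  lam is a fork here and lam is conditioned on, so the path is blocked at lam.
All paths are blocked; sigma ⊥ alpha | {delta, gamma, lam, zeta} holds.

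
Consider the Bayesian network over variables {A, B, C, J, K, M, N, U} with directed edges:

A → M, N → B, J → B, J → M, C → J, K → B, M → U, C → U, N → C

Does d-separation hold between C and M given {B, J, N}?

We examine all 3 paths between C and M:
Path 1: C → U ← M
  U is a collider here and neither U nor any of its descendants is conditioned on, so the collider stays closed — the path is blocked at U.
Path 2: C → J → M
  J is a chain here and J is conditioned on, so the path is blocked at J.
Path 3: C ← N → B ← J → M
  N is a fork here and N is conditioned on, so the path is blocked at N.
Since every path is blocked, d-separation holds.

Yes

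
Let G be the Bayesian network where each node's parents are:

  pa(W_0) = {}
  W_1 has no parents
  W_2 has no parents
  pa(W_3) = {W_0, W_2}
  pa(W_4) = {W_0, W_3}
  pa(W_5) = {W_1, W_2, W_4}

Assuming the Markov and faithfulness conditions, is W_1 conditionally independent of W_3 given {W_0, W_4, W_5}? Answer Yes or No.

Enumerating the 3 paths from W_1 to W_3 and testing each for blocking by {W_0, W_4, W_5}:
  1. W_1 → W_5 ← W_2 → W_3 — W_5:collider[open]; W_2:fork[open] ⇒ active
  2. W_1 → W_5 ← W_4 ← W_3 — W_5:collider[open]; W_4:chain[blocks] ⇒ blocked
  3. W_1 → W_5 ← W_4 ← W_0 → W_3 — W_5:collider[open]; W_4:chain[blocks]; W_0:fork[blocks] ⇒ blocked
At least one path is unblocked, so d-separation fails.

No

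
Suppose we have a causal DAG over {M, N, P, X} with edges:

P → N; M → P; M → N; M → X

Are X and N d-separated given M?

We examine all 2 paths between X and N:
  1. X ← M → P → N — M:fork[blocks]; P:chain[open] ⇒ blocked
  2. X ← M → N — M:fork[blocks] ⇒ blocked
Every path is blocked, so X and N are d-separated given {M}.

Yes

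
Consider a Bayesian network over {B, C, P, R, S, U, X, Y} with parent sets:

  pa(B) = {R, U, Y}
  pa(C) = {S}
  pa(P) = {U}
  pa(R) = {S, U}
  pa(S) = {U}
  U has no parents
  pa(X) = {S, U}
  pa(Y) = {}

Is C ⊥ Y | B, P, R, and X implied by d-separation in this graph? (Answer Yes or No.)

There are 6 undirected paths between C and Y; checking each against the conditioning set {B, P, R, X}:
Path 1: C ← S ← U → R → B ← Y
  R is a chain here and R is conditioned on, so the path is blocked at R.
Path 2: C ← S ← U → B ← Y
  S is a chain and S is not conditioned on; U is a fork and U is not conditioned on; B is a collider and B is conditioned on, which opens it — no node blocks this path, so it is active.
Path 3: C ← S → X ← U → R → B ← Y
  R is a chain here and R is conditioned on, so the path is blocked at R.
Path 4: C ← S → X ← U → B ← Y
  S is a fork and S is not conditioned on; X is a collider and X is conditioned on, which opens it; U is a fork and U is not conditioned on; B is a collider and B is conditioned on, which opens it — no node blocks this path, so it is active.
Path 5: C ← S → R ← U → B ← Y
  S is a fork and S is not conditioned on; R is a collider and R is conditioned on, which opens it; U is a fork and U is not conditioned on; B is a collider and B is conditioned on, which opens it — no node blocks this path, so it is active.
Path 6: C ← S → R → B ← Y
  R is a chain here and R is conditioned on, so the path is blocked at R.
At least one path is unblocked, so d-separation fails.

No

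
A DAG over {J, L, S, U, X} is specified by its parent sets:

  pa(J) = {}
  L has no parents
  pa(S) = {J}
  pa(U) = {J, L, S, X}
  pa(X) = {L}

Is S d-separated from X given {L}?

There are 4 undirected paths between S and X; checking each against the conditioning set {L}:
Path 1: S → U ← X
  U is a collider here and neither U nor any of its descendants is conditioned on, so the collider stays closed — the path is blocked at U.
Path 2: S → U ← L → X
  U is a collider here and neither U nor any of its descendants is conditioned on, so the collider stays closed — the path is blocked at U.
Path 3: S ← J → U ← X
  U is a collider here and neither U nor any of its descendants is conditioned on, so the collider stays closed — the path is blocked at U.
Path 4: S ← J → U ← L → X
  U is a collider here and neither U nor any of its descendants is conditioned on, so the collider stays closed — the path is blocked at U.
Every path is blocked, so S and X are d-separated given {L}.

Yes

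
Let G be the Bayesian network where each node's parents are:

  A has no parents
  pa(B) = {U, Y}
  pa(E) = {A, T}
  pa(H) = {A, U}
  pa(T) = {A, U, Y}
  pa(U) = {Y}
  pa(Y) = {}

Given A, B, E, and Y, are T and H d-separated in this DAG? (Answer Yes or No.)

No — T and H are not d-separated given {A, B, E, Y}.

5 paths connect T and H; each must be blocked for d-separation to hold:
Path 1: T ← Y → U → H
  Y is a fork here and Y is conditioned on, so the path is blocked at Y.
Path 2: T ← Y → B ← U → H
  Y is a fork here and Y is conditioned on, so the path is blocked at Y.
Path 3: T ← A → H
  A is a fork here and A is conditioned on, so the path is blocked at A.
Path 4: T → E ← A → H
  A is a fork here and A is conditioned on, so the path is blocked at A.
Path 5: T ← U → H
  U is a fork and U is not conditioned on — no node blocks this path, so it is active.
Since the path T ← U → H is active, T and H are not d-separated given {A, B, E, Y}.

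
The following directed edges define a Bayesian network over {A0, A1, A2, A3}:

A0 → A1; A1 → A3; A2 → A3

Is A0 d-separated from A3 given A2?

Only one path connects A0 and A3:
Path 1: A0 → A1 → A3
  A1 is a chain and A1 is not conditioned on — no node blocks this path, so it is active.
Because an active path exists, A0 and A3 are not d-separated.

No — A0 and A3 are not d-separated given {A2}.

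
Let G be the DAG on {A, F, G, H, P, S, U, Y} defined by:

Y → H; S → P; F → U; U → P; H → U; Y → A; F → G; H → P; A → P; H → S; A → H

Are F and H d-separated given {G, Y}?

Yes

5 paths connect F and H; each must be blocked for d-separation to hold:
Path 1: F → U → P ← S ← H
  P is a collider here and neither P nor any of its descendants is conditioned on, so the collider stays closed — the path is blocked at P.
Path 2: F → U → P ← H
  P is a collider here and neither P nor any of its descendants is conditioned on, so the collider stays closed — the path is blocked at P.
Path 3: F → U → P ← A ← Y → H
  P is a collider here and neither P nor any of its descendants is conditioned on, so the collider stays closed — the path is blocked at P.
Path 4: F → U → P ← A → H
  P is a collider here and neither P nor any of its descendants is conditioned on, so the collider stays closed — the path is blocked at P.
Path 5: F → U ← H
  U is a collider here and neither U nor any of its descendants is conditioned on, so the collider stays closed — the path is blocked at U.
Every path is blocked, so F and H are d-separated given {G, Y}.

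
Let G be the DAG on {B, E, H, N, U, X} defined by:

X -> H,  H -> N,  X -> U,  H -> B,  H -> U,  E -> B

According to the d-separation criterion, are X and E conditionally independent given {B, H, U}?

Yes — X and E are d-separated given {B, H, U}.

Enumerating the 2 paths from X to E and testing each for blocking by {B, H, U}:
Path 1: X → U ← H → B ← E
  H is a fork here and H is conditioned on, so the path is blocked at H.
Path 2: X → H → B ← E
  H is a chain here and H is conditioned on, so the path is blocked at H.
All paths are blocked; X ⊥ E | {B, H, U} holds.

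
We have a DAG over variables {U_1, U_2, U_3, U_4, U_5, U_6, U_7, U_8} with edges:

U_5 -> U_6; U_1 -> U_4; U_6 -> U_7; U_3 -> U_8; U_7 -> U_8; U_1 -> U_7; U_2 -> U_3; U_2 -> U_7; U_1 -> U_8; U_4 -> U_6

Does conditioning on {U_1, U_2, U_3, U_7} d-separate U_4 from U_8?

Enumerating the 6 paths from U_4 to U_8 and testing each for blocking by {U_1, U_2, U_3, U_7}:
Path 1: U_4 ← U_1 → U_7 ← U_2 → U_3 → U_8
  U_1 is a fork here and U_1 is conditioned on, so the path is blocked at U_1.
Path 2: U_4 ← U_1 → U_7 → U_8
  U_1 is a fork here and U_1 is conditioned on, so the path is blocked at U_1.
Path 3: U_4 ← U_1 → U_8
  U_1 is a fork here and U_1 is conditioned on, so the path is blocked at U_1.
Path 4: U_4 → U_6 → U_7 ← U_2 → U_3 → U_8
  U_2 is a fork here and U_2 is conditioned on, so the path is blocked at U_2.
Path 5: U_4 → U_6 → U_7 → U_8
  U_7 is a chain here and U_7 is conditioned on, so the path is blocked at U_7.
Path 6: U_4 → U_6 → U_7 ← U_1 → U_8
  U_1 is a fork here and U_1 is conditioned on, so the path is blocked at U_1.
Since every path is blocked, d-separation holds.

Yes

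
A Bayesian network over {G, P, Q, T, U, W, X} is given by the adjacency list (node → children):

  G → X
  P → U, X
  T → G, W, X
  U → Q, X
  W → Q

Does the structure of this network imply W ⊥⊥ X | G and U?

No

4 paths connect W and X; each must be blocked for d-separation to hold:
  1. W → Q ← U → X — Q:collider[blocks]; U:fork[blocks] ⇒ blocked
  2. W → Q ← U ← P → X — Q:collider[blocks]; U:chain[blocks]; P:fork[open] ⇒ blocked
  3. W ← T → X — T:fork[open] ⇒ active
  4. W ← T → G → X — T:fork[open]; G:chain[blocks] ⇒ blocked
Because an active path exists, W and X are not d-separated.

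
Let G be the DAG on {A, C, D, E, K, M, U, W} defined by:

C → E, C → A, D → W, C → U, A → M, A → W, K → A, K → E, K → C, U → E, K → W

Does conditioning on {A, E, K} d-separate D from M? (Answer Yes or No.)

Yes — D and M are d-separated given {A, E, K}.

5 paths connect D and M; each must be blocked for d-separation to hold:
Path 1: D → W ← K → C → A → M
  W is a collider here and neither W nor any of its descendants is conditioned on, so the collider stays closed — the path is blocked at W.
Path 2: D → W ← K → E ← C → A → M
  W is a collider here and neither W nor any of its descendants is conditioned on, so the collider stays closed — the path is blocked at W.
Path 3: D → W ← K → E ← U ← C → A → M
  W is a collider here and neither W nor any of its descendants is conditioned on, so the collider stays closed — the path is blocked at W.
Path 4: D → W ← K → A → M
  W is a collider here and neither W nor any of its descendants is conditioned on, so the collider stays closed — the path is blocked at W.
Path 5: D → W ← A → M
  W is a collider here and neither W nor any of its descendants is conditioned on, so the collider stays closed — the path is blocked at W.
Since every path is blocked, d-separation holds.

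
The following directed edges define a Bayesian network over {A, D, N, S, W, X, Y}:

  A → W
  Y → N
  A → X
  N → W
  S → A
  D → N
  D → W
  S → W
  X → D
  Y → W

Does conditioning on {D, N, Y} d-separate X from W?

No — X and W are not d-separated given {D, N, Y}.

There are 5 undirected paths between X and W; checking each against the conditioning set {D, N, Y}:
  1. X → D → W — D:chain[blocks] ⇒ blocked
  2. X → D → N ← Y → W — D:chain[blocks]; N:collider[open]; Y:fork[blocks] ⇒ blocked
  3. X → D → N → W — D:chain[blocks]; N:chain[blocks] ⇒ blocked
  4. X ← A → W — A:fork[open] ⇒ active
  5. X ← A ← S → W — A:chain[open]; S:fork[open] ⇒ active
At least one path is unblocked, so d-separation fails.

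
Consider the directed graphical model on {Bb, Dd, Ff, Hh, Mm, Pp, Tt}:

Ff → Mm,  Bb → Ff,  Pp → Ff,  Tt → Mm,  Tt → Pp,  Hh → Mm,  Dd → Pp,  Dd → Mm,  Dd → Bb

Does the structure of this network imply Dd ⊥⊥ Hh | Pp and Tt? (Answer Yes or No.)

We examine all 5 paths between Dd and Hh:
Path 1: Dd → Mm ← Hh
  Mm is a collider here and neither Mm nor any of its descendants is conditioned on, so the collider stays closed — the path is blocked at Mm.
Path 2: Dd → Bb → Ff → Mm ← Hh
  Mm is a collider here and neither Mm nor any of its descendants is conditioned on, so the collider stays closed — the path is blocked at Mm.
Path 3: Dd → Bb → Ff ← Pp ← Tt → Mm ← Hh
  Ff is a collider here and neither Ff nor any of its descendants is conditioned on, so the collider stays closed — the path is blocked at Ff.
Path 4: Dd → Pp ← Tt → Mm ← Hh
  Tt is a fork here and Tt is conditioned on, so the path is blocked at Tt.
Path 5: Dd → Pp → Ff → Mm ← Hh
  Pp is a chain here and Pp is conditioned on, so the path is blocked at Pp.
All paths are blocked; Dd ⊥ Hh | {Pp, Tt} holds.

Yes — Dd and Hh are d-separated given {Pp, Tt}.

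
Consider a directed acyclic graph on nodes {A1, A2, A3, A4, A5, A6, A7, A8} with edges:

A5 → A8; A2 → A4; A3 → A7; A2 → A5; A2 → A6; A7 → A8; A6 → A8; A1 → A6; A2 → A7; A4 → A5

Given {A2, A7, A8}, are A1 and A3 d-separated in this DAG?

Enumerating the 6 paths from A1 to A3 and testing each for blocking by {A2, A7, A8}:
  1. A1 → A6 ← A2 → A5 → A8 ← A7 ← A3 — A6:collider[open]; A2:fork[blocks]; A5:chain[open]; A8:collider[open]; A7:chain[blocks] ⇒ blocked
  2. A1 → A6 ← A2 → A4 → A5 → A8 ← A7 ← A3 — A6:collider[open]; A2:fork[blocks]; A4:chain[open]; A5:chain[open]; A8:collider[open]; A7:chain[blocks] ⇒ blocked
  3. A1 → A6 ← A2 → A7 ← A3 — A6:collider[open]; A2:fork[blocks]; A7:collider[open] ⇒ blocked
  4. A1 → A6 → A8 ← A5 ← A4 ← A2 → A7 ← A3 — A6:chain[open]; A8:collider[open]; A5:chain[open]; A4:chain[open]; A2:fork[blocks]; A7:collider[open] ⇒ blocked
  5. A1 → A6 → A8 ← A5 ← A2 → A7 ← A3 — A6:chain[open]; A8:collider[open]; A5:chain[open]; A2:fork[blocks]; A7:collider[open] ⇒ blocked
  6. A1 → A6 → A8 ← A7 ← A3 — A6:chain[open]; A8:collider[open]; A7:chain[blocks] ⇒ blocked
Every path is blocked, so A1 and A3 are d-separated given {A2, A7, A8}.

Yes — A1 and A3 are d-separated given {A2, A7, A8}.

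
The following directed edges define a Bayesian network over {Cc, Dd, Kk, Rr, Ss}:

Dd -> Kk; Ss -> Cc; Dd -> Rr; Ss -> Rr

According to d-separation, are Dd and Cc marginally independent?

Yes

There is one path between Dd and Cc:
Path 1: Dd → Rr ← Ss → Cc
  Rr is a collider here and neither Rr nor any of its descendants is conditioned on, so the collider stays closed — the path is blocked at Rr.
Since every path is blocked, d-separation holds.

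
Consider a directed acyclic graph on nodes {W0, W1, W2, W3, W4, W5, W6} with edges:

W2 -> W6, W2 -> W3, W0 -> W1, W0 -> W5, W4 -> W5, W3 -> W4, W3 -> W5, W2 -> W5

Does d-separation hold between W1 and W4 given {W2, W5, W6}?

We examine all 3 paths between W1 and W4:
Path 1: W1 ← W0 → W5 ← W4
  W0 is a fork and W0 is not conditioned on; W5 is a collider and W5 is conditioned on, which opens it — no node blocks this path, so it is active.
Path 2: W1 ← W0 → W5 ← W3 → W4
  W0 is a fork and W0 is not conditioned on; W5 is a collider and W5 is conditioned on, which opens it; W3 is a fork and W3 is not conditioned on — no node blocks this path, so it is active.
Path 3: W1 ← W0 → W5 ← W2 → W3 → W4
  W2 is a fork here and W2 is conditioned on, so the path is blocked at W2.
Because an active path exists, W1 and W4 are not d-separated.

No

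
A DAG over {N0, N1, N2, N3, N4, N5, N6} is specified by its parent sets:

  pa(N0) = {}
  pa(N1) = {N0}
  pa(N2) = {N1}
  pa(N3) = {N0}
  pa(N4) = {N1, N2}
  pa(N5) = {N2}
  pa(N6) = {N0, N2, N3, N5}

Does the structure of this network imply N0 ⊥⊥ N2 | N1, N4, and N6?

No

There are 6 undirected paths between N0 and N2; checking each against the conditioning set {N1, N4, N6}:
  1. N0 → N1 → N2 — N1:chain[blocks] ⇒ blocked
  2. N0 → N1 → N4 ← N2 — N1:chain[blocks]; N4:collider[open] ⇒ blocked
  3. N0 → N6 ← N2 — N6:collider[open] ⇒ active
  4. N0 → N6 ← N5 ← N2 — N6:collider[open]; N5:chain[open] ⇒ active
  5. N0 → N3 → N6 ← N2 — N3:chain[open]; N6:collider[open] ⇒ active
  6. N0 → N3 → N6 ← N5 ← N2 — N3:chain[open]; N6:collider[open]; N5:chain[open] ⇒ active
At least one path is unblocked, so d-separation fails.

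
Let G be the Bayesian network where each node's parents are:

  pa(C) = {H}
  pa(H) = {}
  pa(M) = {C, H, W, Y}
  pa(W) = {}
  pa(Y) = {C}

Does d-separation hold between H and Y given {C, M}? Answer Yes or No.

4 paths connect H and Y; each must be blocked for d-separation to hold:
Path 1: H → M ← Y
  M is a collider and M is conditioned on, which opens it — no node blocks this path, so it is active.
Path 2: H → M ← C → Y
  C is a fork here and C is conditioned on, so the path is blocked at C.
Path 3: H → C → Y
  C is a chain here and C is conditioned on, so the path is blocked at C.
Path 4: H → C → M ← Y
  C is a chain here and C is conditioned on, so the path is blocked at C.
Because an active path exists, H and Y are not d-separated.

No — H and Y are not d-separated given {C, M}.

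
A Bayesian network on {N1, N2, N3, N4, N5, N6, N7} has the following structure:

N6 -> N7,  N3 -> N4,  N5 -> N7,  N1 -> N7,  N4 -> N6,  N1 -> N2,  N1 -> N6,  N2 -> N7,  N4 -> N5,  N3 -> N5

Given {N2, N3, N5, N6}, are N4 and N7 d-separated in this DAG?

No

We examine all 5 paths between N4 and N7:
  1. N4 → N6 → N7 — N6:chain[blocks] ⇒ blocked
  2. N4 → N6 ← N1 → N7 — N6:collider[open]; N1:fork[open] ⇒ active
  3. N4 → N6 ← N1 → N2 → N7 — N6:collider[open]; N1:fork[open]; N2:chain[blocks] ⇒ blocked
  4. N4 ← N3 → N5 → N7 — N3:fork[blocks]; N5:chain[blocks] ⇒ blocked
  5. N4 → N5 → N7 — N5:chain[blocks] ⇒ blocked
Because an active path exists, N4 and N7 are not d-separated.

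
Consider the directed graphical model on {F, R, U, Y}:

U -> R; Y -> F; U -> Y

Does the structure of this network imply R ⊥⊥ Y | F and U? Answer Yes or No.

Only one path connects R and Y:
  1. R ← U → Y — U:fork[blocks] ⇒ blocked
Every path is blocked, so R and Y are d-separated given {F, U}.

Yes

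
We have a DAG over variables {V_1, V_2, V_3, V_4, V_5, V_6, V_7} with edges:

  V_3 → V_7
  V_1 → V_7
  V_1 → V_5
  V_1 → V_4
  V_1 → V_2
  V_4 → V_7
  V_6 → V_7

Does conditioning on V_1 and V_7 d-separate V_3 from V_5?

We examine all 2 paths between V_3 and V_5:
Path 1: V_3 → V_7 ← V_1 → V_5
  V_1 is a fork here and V_1 is conditioned on, so the path is blocked at V_1.
Path 2: V_3 → V_7 ← V_4 ← V_1 → V_5
  V_1 is a fork here and V_1 is conditioned on, so the path is blocked at V_1.
Since every path is blocked, d-separation holds.

Yes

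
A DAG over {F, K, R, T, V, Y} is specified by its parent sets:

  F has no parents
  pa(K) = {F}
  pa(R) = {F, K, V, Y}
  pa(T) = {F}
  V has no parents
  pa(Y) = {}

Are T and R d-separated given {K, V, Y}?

No

There are 2 undirected paths between T and R; checking each against the conditioning set {K, V, Y}:
Path 1: T ← F → R
  F is a fork and F is not conditioned on — no node blocks this path, so it is active.
Path 2: T ← F → K → R
  K is a chain here and K is conditioned on, so the path is blocked at K.
Because an active path exists, T and R are not d-separated.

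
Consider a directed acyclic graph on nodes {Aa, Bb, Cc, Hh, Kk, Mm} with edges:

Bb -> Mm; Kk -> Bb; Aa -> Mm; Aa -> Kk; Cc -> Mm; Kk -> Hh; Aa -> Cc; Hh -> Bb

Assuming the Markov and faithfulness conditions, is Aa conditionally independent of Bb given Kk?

Enumerating the 4 paths from Aa to Bb and testing each for blocking by {Kk}:
  1. Aa → Kk → Hh → Bb — Kk:chain[blocks]; Hh:chain[open] ⇒ blocked
  2. Aa → Kk → Bb — Kk:chain[blocks] ⇒ blocked
  3. Aa → Cc → Mm ← Bb — Cc:chain[open]; Mm:collider[blocks] ⇒ blocked
  4. Aa → Mm ← Bb — Mm:collider[blocks] ⇒ blocked
All paths are blocked; Aa ⊥ Bb | {Kk} holds.

Yes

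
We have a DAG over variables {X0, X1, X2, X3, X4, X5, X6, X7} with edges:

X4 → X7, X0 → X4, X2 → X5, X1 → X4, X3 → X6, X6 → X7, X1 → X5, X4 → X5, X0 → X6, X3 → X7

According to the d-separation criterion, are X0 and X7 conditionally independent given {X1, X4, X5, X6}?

Enumerating the 3 paths from X0 to X7 and testing each for blocking by {X1, X4, X5, X6}:
Path 1: X0 → X4 → X7
  X4 is a chain here and X4 is conditioned on, so the path is blocked at X4.
Path 2: X0 → X6 → X7
  X6 is a chain here and X6 is conditioned on, so the path is blocked at X6.
Path 3: X0 → X6 ← X3 → X7
  X6 is a collider and X6 is conditioned on, which opens it; X3 is a fork and X3 is not conditioned on — no node blocks this path, so it is active.
Because an active path exists, X0 and X7 are not d-separated.

No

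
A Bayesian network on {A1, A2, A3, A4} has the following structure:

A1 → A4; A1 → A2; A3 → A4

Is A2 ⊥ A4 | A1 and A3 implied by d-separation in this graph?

There is one path between A2 and A4:
  1. A2 ← A1 → A4 — A1:fork[blocks] ⇒ blocked
Since every path is blocked, d-separation holds.

Yes — A2 and A4 are d-separated given {A1, A3}.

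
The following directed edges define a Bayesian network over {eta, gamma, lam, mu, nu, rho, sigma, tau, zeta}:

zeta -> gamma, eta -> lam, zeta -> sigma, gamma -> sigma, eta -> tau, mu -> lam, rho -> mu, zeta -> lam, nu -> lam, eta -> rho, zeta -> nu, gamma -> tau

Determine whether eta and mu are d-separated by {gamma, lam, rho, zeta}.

We examine all 6 paths between eta and mu:
Path 1: eta → tau ← gamma ← zeta → nu → lam ← mu
  tau is a collider here and neither tau nor any of its descendants is conditioned on, so the collider stays closed — the path is blocked at tau.
Path 2: eta → tau ← gamma ← zeta → lam ← mu
  tau is a collider here and neither tau nor any of its descendants is conditioned on, so the collider stays closed — the path is blocked at tau.
Path 3: eta → tau ← gamma → sigma ← zeta → nu → lam ← mu
  tau is a collider here and neither tau nor any of its descendants is conditioned on, so the collider stays closed — the path is blocked at tau.
Path 4: eta → tau ← gamma → sigma ← zeta → lam ← mu
  tau is a collider here and neither tau nor any of its descendants is conditioned on, so the collider stays closed — the path is blocked at tau.
Path 5: eta → lam ← mu
  lam is a collider and lam is conditioned on, which opens it — no node blocks this path, so it is active.
Path 6: eta → rho → mu
  rho is a chain here and rho is conditioned on, so the path is blocked at rho.
At least one path is unblocked, so d-separation fails.

No — eta and mu are not d-separated given {gamma, lam, rho, zeta}.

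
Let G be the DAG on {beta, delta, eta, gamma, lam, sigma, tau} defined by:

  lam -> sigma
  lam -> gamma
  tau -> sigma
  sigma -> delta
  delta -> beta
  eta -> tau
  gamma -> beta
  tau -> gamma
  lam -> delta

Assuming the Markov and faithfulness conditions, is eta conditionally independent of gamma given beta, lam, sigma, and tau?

Yes

There are 5 undirected paths between eta and gamma; checking each against the conditioning set {beta, lam, sigma, tau}:
  1. eta → tau → sigma → delta → beta ← gamma — tau:chain[blocks]; sigma:chain[blocks]; delta:chain[open]; beta:collider[open] ⇒ blocked
  2. eta → tau → sigma → delta ← lam → gamma — tau:chain[blocks]; sigma:chain[blocks]; delta:collider[open]; lam:fork[blocks] ⇒ blocked
  3. eta → tau → sigma ← lam → delta → beta ← gamma — tau:chain[blocks]; sigma:collider[open]; lam:fork[blocks]; delta:chain[open]; beta:collider[open] ⇒ blocked
  4. eta → tau → sigma ← lam → gamma — tau:chain[blocks]; sigma:collider[open]; lam:fork[blocks] ⇒ blocked
  5. eta → tau → gamma — tau:chain[blocks] ⇒ blocked
Every path is blocked, so eta and gamma are d-separated given {beta, lam, sigma, tau}.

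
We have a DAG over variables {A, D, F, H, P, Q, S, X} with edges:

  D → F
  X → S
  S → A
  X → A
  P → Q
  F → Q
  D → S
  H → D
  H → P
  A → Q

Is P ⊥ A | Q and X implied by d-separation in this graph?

No

Enumerating the 6 paths from P to A and testing each for blocking by {Q, X}:
  1. P → Q ← A — Q:collider[open] ⇒ active
  2. P → Q ← F ← D → S → A — Q:collider[open]; F:chain[open]; D:fork[open]; S:chain[open] ⇒ active
  3. P → Q ← F ← D → S ← X → A — Q:collider[open]; F:chain[open]; D:fork[open]; S:collider[open]; X:fork[blocks] ⇒ blocked
  4. P ← H → D → S → A — H:fork[open]; D:chain[open]; S:chain[open] ⇒ active
  5. P ← H → D → S ← X → A — H:fork[open]; D:chain[open]; S:collider[open]; X:fork[blocks] ⇒ blocked
  6. P ← H → D → F → Q ← A — H:fork[open]; D:chain[open]; F:chain[open]; Q:collider[open] ⇒ active
At least one path is unblocked, so d-separation fails.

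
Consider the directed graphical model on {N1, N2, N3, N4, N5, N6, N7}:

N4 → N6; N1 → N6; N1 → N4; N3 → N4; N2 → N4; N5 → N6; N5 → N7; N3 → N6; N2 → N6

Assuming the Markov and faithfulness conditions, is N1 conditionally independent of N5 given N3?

Yes — N1 and N5 are d-separated given {N3}.

There are 4 undirected paths between N1 and N5; checking each against the conditioning set {N3}:
  1. N1 → N4 ← N2 → N6 ← N5 — N4:collider[blocks]; N2:fork[open]; N6:collider[blocks] ⇒ blocked
  2. N1 → N4 → N6 ← N5 — N4:chain[open]; N6:collider[blocks] ⇒ blocked
  3. N1 → N4 ← N3 → N6 ← N5 — N4:collider[blocks]; N3:fork[blocks]; N6:collider[blocks] ⇒ blocked
  4. N1 → N6 ← N5 — N6:collider[blocks] ⇒ blocked
Every path is blocked, so N1 and N5 are d-separated given {N3}.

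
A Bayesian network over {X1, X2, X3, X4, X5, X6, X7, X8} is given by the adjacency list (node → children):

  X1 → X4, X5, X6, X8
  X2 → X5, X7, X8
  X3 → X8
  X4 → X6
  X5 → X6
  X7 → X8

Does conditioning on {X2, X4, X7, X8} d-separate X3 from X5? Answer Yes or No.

No — X3 and X5 are not d-separated given {X2, X4, X7, X8}.

We examine all 5 paths between X3 and X5:
  1. X3 → X8 ← X7 ← X2 → X5 — X8:collider[open]; X7:chain[blocks]; X2:fork[blocks] ⇒ blocked
  2. X3 → X8 ← X2 → X5 — X8:collider[open]; X2:fork[blocks] ⇒ blocked
  3. X3 → X8 ← X1 → X4 → X6 ← X5 — X8:collider[open]; X1:fork[open]; X4:chain[blocks]; X6:collider[blocks] ⇒ blocked
  4. X3 → X8 ← X1 → X6 ← X5 — X8:collider[open]; X1:fork[open]; X6:collider[blocks] ⇒ blocked
  5. X3 → X8 ← X1 → X5 — X8:collider[open]; X1:fork[open] ⇒ active
Since the path X3 → X8 ← X1 → X5 is active, X3 and X5 are not d-separated given {X2, X4, X7, X8}.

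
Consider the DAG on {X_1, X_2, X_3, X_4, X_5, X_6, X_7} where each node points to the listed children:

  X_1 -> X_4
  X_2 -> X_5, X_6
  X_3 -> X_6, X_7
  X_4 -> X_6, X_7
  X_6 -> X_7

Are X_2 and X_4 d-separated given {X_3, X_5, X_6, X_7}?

Enumerating the 3 paths from X_2 to X_4 and testing each for blocking by {X_3, X_5, X_6, X_7}:
Path 1: X_2 → X_6 ← X_3 → X_7 ← X_4
  X_3 is a fork here and X_3 is conditioned on, so the path is blocked at X_3.
Path 2: X_2 → X_6 → X_7 ← X_4
  X_6 is a chain here and X_6 is conditioned on, so the path is blocked at X_6.
Path 3: X_2 → X_6 ← X_4
  X_6 is a collider and X_6 is conditioned on, which opens it — no node blocks this path, so it is active.
Because an active path exists, X_2 and X_4 are not d-separated.

No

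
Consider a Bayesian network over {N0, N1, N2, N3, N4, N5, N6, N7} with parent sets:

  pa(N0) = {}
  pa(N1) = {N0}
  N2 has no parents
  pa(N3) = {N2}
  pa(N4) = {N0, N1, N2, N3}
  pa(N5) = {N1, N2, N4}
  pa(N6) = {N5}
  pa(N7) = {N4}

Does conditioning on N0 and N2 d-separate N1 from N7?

We examine all 5 paths between N1 and N7:
Path 1: N1 → N5 ← N4 → N7
  N5 is a collider here and neither N5 nor any of its descendants is conditioned on, so the collider stays closed — the path is blocked at N5.
Path 2: N1 → N5 ← N2 → N3 → N4 → N7
  N5 is a collider here and neither N5 nor any of its descendants is conditioned on, so the collider stays closed — the path is blocked at N5.
Path 3: N1 → N5 ← N2 → N4 → N7
  N5 is a collider here and neither N5 nor any of its descendants is conditioned on, so the collider stays closed — the path is blocked at N5.
Path 4: N1 ← N0 → N4 → N7
  N0 is a fork here and N0 is conditioned on, so the path is blocked at N0.
Path 5: N1 → N4 → N7
  N4 is a chain and N4 is not conditioned on — no node blocks this path, so it is active.
Because an active path exists, N1 and N7 are not d-separated.

No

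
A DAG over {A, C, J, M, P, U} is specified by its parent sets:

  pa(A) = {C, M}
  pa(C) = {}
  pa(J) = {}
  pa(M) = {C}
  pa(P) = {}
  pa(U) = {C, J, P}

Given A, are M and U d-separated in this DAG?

There are 2 undirected paths between M and U; checking each against the conditioning set {A}:
Path 1: M ← C → U
  C is a fork and C is not conditioned on — no node blocks this path, so it is active.
Path 2: M → A ← C → U
  A is a collider and A is conditioned on, which opens it; C is a fork and C is not conditioned on — no node blocks this path, so it is active.
At least one path is unblocked, so d-separation fails.

No — M and U are not d-separated given {A}.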